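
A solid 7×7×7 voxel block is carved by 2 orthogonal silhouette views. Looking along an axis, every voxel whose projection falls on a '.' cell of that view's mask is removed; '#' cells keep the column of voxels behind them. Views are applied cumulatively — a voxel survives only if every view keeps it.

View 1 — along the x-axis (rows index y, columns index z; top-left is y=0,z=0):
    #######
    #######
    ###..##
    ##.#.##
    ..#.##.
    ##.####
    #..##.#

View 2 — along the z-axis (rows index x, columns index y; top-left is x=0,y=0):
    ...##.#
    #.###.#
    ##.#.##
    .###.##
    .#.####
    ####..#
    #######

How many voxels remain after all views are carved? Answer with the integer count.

before carving: 343 voxels (7×7×7)
carve view 1 (along x, YZ-mask fill 37/49): 259 voxels remain
carve view 2 (along z, XY-mask fill 35/49): 182 voxels remain

182 voxels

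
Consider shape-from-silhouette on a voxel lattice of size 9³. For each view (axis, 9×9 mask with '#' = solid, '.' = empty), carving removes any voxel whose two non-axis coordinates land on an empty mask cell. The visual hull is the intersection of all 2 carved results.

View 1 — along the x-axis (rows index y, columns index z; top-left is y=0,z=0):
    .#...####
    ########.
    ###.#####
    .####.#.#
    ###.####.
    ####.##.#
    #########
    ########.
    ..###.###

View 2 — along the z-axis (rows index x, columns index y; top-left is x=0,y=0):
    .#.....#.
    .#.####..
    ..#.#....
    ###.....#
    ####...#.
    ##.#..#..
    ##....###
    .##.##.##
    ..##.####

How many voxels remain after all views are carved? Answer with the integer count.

remaining voxels: 282

initial block: 9^3 = 729
  1. axis=0 (YZ plane), |mask|=64  ⇒  voxels=576
  2. axis=2 (XY plane), |mask|=39  ⇒  voxels=282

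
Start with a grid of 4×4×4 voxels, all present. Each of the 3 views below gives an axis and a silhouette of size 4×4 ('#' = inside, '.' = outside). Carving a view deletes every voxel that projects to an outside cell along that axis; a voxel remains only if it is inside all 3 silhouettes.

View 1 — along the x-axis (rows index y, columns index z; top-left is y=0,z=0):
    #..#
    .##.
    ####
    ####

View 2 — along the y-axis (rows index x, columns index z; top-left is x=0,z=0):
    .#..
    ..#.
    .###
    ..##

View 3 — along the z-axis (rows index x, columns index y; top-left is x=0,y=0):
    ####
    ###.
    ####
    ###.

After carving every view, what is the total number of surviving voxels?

before carving: 64 voxels (4×4×4)
carve view 1 (along x, YZ-mask fill 12/16): 48 voxels remain
carve view 2 (along y, XZ-mask fill 7/16): 21 voxels remain
carve view 3 (along z, XY-mask fill 14/16): 18 voxels remain

voxel count = 18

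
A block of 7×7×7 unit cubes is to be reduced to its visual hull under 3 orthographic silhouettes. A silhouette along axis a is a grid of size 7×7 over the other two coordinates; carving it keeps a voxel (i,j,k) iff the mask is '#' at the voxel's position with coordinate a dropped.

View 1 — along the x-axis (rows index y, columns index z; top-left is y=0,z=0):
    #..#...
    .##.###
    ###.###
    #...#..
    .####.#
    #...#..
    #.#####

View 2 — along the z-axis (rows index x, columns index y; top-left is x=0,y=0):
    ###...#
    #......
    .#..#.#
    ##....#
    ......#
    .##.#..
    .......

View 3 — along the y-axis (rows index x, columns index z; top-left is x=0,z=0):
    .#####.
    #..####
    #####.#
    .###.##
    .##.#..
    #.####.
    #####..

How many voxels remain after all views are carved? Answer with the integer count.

full grid |V| = 343
  1. axis=0 (YZ plane), |mask|=28  ⇒  voxels=196
  2. axis=2 (XY plane), |mask|=15  ⇒  voxels=72
  3. axis=1 (XZ plane), |mask|=34  ⇒  voxels=50

|visual hull| = 50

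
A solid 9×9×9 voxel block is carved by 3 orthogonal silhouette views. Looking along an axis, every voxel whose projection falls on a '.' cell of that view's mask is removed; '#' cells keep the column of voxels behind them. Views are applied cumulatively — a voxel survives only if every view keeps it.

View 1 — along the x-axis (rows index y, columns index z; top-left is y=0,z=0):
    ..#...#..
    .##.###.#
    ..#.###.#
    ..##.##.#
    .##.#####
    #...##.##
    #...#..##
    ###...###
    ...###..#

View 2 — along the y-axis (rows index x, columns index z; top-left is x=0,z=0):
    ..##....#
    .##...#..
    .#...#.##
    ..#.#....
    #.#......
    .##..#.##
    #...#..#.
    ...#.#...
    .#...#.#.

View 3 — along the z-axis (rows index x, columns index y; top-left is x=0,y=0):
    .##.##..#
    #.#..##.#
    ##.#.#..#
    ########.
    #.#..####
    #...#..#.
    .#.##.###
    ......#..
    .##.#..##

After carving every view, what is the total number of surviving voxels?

|visual hull| = 68

full grid |V| = 729
V1 x: intersect with YZ mask (44 set) -- 396 left
V2 y: intersect with XZ mask (27 set) -- 134 left
V3 z: intersect with XY mask (44 set) -- 68 left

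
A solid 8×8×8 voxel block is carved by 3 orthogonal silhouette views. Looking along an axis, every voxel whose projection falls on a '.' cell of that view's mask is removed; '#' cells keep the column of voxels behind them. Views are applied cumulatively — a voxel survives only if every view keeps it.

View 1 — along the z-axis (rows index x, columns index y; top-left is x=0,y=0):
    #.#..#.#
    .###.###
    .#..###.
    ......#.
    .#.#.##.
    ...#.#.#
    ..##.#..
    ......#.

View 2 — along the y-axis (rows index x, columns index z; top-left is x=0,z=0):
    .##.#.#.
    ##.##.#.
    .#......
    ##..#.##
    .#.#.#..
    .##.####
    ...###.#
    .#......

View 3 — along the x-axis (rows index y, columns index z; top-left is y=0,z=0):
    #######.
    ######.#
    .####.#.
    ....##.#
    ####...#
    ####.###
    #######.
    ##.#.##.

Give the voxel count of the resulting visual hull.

initial block: 8^3 = 512
step 1: project along z, AND mask (26/64) → |grid| = 208
step 2: project along y, AND mask (29/64) → |grid| = 98
step 3: project along x, AND mask (46/64) → |grid| = 73

voxel count = 73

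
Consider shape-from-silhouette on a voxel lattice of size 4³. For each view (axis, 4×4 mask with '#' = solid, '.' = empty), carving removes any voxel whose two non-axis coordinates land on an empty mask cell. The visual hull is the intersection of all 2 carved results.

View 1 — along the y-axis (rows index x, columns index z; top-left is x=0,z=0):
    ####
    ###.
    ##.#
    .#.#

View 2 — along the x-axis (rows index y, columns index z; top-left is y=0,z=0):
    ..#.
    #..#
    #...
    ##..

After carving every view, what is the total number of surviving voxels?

before carving: 64 voxels (4×4×4)
after view 1 [y-axis, 12 of 16 cells solid] → remaining = 48
after view 2 [x-axis, 6 of 16 cells solid] → remaining = 18

18 voxels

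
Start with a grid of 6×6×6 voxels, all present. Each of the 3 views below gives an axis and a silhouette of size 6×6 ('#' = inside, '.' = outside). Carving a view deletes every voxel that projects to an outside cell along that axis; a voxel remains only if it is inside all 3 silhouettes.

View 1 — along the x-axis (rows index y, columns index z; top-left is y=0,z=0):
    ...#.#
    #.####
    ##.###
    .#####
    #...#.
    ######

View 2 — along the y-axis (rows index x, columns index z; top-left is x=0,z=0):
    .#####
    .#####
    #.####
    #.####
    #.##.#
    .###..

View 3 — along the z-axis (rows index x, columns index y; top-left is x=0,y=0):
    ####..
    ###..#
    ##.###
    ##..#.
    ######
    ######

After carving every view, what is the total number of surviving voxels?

full grid |V| = 216
V1 x: intersect with YZ mask (25 set) -- 150 left
V2 y: intersect with XZ mask (27 set) -- 114 left
V3 z: intersect with XY mask (28 set) -- 85 left

remaining voxels: 85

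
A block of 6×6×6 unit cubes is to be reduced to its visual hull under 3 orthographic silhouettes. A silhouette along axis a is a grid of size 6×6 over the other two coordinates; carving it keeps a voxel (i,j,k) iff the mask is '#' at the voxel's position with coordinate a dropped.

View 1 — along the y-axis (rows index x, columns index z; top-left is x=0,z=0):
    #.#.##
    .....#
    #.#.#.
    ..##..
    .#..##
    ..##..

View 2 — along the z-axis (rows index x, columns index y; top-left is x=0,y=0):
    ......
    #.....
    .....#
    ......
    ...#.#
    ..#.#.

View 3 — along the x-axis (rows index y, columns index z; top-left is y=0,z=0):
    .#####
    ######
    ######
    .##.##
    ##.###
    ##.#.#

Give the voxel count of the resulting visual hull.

initial block: 6^3 = 216
after view 1 [y-axis, 15 of 36 cells solid] → remaining = 90
after view 2 [z-axis, 6 of 36 cells solid] → remaining = 14
after view 3 [x-axis, 30 of 36 cells solid] → remaining = 10

|visual hull| = 10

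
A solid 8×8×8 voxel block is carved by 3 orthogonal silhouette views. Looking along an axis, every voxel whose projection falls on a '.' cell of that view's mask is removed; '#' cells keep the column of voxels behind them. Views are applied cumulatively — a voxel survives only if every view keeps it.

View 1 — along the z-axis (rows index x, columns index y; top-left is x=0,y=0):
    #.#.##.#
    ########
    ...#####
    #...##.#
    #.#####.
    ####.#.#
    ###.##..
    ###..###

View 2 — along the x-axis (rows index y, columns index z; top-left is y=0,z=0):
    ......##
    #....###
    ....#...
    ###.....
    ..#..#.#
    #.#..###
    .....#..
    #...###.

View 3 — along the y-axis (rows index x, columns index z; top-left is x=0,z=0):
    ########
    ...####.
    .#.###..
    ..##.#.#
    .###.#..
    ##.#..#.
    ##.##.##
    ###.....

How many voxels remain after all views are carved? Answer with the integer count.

70 voxels

before carving: 512 voxels (8×8×8)
  1. axis=2 (XY plane), |mask|=45  ⇒  voxels=360
  2. axis=0 (YZ plane), |mask|=23  ⇒  voxels=134
  3. axis=1 (XZ plane), |mask|=37  ⇒  voxels=70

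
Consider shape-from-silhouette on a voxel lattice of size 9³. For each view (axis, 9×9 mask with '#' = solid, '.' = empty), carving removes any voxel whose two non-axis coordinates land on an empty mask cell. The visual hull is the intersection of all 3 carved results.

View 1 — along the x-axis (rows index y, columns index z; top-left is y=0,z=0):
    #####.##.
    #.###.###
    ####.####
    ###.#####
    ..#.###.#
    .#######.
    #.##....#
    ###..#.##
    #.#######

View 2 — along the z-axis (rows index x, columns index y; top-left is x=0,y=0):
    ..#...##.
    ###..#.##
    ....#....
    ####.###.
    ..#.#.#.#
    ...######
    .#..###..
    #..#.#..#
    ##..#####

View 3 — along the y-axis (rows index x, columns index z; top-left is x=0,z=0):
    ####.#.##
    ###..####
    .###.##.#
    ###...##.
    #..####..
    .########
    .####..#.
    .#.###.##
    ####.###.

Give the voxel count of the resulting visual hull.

full grid |V| = 729
  1. axis=0 (YZ plane), |mask|=60  ⇒  voxels=540
  2. axis=2 (XY plane), |mask|=42  ⇒  voxels=273
  3. axis=1 (XZ plane), |mask|=56  ⇒  voxels=198

voxel count = 198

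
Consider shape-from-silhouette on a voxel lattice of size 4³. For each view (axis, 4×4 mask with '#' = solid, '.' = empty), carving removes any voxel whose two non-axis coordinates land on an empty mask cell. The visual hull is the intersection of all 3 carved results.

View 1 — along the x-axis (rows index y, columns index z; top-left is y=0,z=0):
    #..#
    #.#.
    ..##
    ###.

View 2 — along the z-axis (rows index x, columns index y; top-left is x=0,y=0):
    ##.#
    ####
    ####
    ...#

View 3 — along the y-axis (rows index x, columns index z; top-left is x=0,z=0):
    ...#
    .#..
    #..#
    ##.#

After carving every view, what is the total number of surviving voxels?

start: 4×4×4 = 64 voxels
after view 1 [x-axis, 9 of 16 cells solid] → remaining = 36
after view 2 [z-axis, 12 of 16 cells solid] → remaining = 28
after view 3 [y-axis, 7 of 16 cells solid] → remaining = 9

|visual hull| = 9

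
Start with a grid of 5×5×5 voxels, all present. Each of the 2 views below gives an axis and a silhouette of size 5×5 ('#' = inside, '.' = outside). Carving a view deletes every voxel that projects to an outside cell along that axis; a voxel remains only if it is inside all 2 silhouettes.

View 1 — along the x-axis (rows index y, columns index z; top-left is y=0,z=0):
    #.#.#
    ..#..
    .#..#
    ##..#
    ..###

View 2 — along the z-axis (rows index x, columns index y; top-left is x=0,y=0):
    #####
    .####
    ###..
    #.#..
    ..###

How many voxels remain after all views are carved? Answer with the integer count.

40 voxels

before carving: 125 voxels (5×5×5)
step 1: project along x, AND mask (12/25) → |grid| = 60
step 2: project along z, AND mask (17/25) → |grid| = 40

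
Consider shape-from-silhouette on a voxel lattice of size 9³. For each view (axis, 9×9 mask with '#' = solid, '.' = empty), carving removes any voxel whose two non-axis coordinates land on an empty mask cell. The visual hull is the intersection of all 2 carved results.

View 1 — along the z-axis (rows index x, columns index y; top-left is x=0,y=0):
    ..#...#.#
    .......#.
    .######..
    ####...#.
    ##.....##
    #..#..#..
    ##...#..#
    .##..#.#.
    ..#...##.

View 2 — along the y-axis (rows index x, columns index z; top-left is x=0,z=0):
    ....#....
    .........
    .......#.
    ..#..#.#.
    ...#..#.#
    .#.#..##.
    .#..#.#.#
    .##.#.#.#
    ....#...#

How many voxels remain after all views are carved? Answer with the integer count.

voxel count = 90

before carving: 729 voxels (9×9×9)
[1] z-view keeps 33 columns → grid now 297
[2] y-view keeps 23 columns → grid now 90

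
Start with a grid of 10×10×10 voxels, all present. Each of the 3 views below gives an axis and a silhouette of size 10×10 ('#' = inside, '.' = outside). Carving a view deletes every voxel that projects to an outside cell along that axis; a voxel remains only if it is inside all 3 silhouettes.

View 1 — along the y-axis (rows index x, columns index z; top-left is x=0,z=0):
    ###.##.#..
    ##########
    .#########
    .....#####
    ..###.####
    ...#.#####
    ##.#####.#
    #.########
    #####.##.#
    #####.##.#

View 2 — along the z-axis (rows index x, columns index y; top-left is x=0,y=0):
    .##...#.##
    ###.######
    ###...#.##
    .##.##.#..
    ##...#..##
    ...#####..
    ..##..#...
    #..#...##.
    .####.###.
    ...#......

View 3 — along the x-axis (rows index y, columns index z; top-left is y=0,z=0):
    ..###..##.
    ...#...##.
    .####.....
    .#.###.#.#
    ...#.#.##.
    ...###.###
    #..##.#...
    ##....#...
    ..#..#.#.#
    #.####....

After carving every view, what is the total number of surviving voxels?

start: 10×10×10 = 1000 voxels
  1. axis=1 (XZ plane), |mask|=76  ⇒  voxels=760
  2. axis=2 (XY plane), |mask|=50  ⇒  voxels=388
  3. axis=0 (YZ plane), |mask|=44  ⇒  voxels=176

remaining voxels: 176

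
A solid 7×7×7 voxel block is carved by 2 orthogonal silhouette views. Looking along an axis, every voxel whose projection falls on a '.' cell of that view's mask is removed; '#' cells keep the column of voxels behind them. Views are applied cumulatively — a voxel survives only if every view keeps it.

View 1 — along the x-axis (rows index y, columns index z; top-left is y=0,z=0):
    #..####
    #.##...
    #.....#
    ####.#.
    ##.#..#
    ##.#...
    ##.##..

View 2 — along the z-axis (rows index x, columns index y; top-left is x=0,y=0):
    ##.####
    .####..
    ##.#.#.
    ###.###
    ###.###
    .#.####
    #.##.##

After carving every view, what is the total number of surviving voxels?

|visual hull| = 134

initial block: 7^3 = 343
after view 1 [x-axis, 26 of 49 cells solid] → remaining = 182
after view 2 [z-axis, 36 of 49 cells solid] → remaining = 134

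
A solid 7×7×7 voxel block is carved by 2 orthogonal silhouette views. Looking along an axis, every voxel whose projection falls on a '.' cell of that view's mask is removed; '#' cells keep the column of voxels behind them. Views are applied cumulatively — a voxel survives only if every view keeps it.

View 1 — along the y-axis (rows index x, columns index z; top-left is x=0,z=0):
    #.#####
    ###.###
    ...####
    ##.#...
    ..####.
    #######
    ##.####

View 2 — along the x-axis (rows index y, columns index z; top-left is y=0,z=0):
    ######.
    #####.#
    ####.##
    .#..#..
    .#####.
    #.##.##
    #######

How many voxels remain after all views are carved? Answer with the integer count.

remaining voxels: 189

start: 7×7×7 = 343 voxels
after view 1 [y-axis, 36 of 49 cells solid] → remaining = 252
after view 2 [x-axis, 37 of 49 cells solid] → remaining = 189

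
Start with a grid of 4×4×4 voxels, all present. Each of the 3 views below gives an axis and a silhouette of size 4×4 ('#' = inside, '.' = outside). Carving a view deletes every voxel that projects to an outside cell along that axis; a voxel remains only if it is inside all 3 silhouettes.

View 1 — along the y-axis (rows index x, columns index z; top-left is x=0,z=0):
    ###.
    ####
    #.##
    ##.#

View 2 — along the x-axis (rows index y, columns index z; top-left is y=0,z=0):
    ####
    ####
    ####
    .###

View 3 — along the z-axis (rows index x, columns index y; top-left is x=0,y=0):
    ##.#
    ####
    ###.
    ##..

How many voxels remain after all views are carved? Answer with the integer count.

before carving: 64 voxels (4×4×4)
step 1: project along y, AND mask (13/16) → |grid| = 52
step 2: project along x, AND mask (15/16) → |grid| = 48
step 3: project along z, AND mask (12/16) → |grid| = 38

remaining voxels: 38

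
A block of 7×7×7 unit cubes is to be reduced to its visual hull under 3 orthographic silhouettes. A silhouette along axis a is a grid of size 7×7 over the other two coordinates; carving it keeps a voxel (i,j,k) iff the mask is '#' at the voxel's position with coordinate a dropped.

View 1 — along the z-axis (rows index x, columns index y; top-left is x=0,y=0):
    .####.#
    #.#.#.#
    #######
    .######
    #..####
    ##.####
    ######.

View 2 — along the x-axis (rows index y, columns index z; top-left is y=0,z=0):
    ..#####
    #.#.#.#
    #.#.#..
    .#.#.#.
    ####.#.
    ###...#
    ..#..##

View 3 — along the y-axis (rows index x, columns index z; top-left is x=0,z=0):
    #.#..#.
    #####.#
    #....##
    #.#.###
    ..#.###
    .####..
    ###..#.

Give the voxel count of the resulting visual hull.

initial block: 7^3 = 343
[1] z-view keeps 39 columns → grid now 273
[2] x-view keeps 27 columns → grid now 151
[3] y-view keeps 29 columns → grid now 92

remaining voxels: 92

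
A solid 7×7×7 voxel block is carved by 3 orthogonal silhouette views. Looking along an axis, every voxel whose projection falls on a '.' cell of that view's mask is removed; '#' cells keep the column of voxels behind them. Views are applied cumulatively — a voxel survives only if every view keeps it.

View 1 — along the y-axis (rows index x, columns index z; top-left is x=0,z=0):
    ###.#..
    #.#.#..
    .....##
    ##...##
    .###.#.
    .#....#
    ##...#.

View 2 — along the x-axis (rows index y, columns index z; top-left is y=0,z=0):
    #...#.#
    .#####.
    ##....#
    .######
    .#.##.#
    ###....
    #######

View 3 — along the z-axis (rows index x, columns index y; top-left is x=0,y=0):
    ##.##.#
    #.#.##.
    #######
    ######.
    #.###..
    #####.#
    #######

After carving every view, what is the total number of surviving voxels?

before carving: 343 voxels (7×7×7)
V1 y: intersect with XZ mask (22 set) -- 154 left
V2 x: intersect with YZ mask (31 set) -- 99 left
V3 z: intersect with XY mask (39 set) -- 72 left

72 voxels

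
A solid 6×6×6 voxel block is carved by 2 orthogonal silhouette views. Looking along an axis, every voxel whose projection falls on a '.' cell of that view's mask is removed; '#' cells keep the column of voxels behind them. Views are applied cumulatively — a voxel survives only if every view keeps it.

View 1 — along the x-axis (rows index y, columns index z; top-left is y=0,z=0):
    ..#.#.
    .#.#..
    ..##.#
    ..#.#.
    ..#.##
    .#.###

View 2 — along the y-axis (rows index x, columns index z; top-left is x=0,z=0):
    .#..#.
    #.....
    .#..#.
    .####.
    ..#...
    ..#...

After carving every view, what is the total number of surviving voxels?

before carving: 216 voxels (6×6×6)
V1 x: intersect with YZ mask (16 set) -- 96 left
V2 y: intersect with XZ mask (11 set) -- 33 left

|visual hull| = 33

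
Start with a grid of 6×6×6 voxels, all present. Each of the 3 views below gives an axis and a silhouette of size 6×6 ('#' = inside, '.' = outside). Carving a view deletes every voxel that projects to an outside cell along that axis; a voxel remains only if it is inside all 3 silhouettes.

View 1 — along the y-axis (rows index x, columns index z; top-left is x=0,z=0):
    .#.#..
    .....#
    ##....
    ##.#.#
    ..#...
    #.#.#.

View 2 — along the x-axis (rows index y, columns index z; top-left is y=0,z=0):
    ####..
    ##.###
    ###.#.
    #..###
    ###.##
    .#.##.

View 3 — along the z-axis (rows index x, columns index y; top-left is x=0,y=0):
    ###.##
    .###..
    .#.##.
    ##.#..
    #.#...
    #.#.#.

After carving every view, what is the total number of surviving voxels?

start: 6×6×6 = 216 voxels
V1 y: intersect with XZ mask (13 set) -- 78 left
V2 x: intersect with YZ mask (25 set) -- 55 left
V3 z: intersect with XY mask (19 set) -- 35 left

remaining voxels: 35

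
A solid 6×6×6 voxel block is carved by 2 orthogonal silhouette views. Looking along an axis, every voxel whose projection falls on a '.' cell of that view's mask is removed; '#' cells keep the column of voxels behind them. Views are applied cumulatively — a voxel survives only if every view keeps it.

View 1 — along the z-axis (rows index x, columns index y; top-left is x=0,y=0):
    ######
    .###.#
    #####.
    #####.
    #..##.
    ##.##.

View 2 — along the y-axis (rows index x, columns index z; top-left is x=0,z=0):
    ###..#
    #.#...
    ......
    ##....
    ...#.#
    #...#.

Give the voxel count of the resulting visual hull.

initial block: 6^3 = 216
V1 z: intersect with XY mask (27 set) -- 162 left
V2 y: intersect with XZ mask (12 set) -- 56 left

remaining voxels: 56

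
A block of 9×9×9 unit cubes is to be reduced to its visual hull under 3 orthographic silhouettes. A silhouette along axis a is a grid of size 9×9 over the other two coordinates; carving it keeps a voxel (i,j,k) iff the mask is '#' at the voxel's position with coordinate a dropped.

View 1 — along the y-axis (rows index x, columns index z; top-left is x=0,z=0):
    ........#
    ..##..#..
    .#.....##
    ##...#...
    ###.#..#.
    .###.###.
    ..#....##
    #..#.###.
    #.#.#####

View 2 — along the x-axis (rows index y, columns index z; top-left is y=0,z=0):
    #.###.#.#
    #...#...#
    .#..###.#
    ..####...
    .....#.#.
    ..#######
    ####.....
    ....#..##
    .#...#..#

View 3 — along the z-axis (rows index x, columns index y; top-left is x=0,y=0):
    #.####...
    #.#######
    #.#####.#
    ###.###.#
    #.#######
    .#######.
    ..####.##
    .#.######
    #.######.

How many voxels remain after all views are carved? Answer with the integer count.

remaining voxels: 114

full grid |V| = 729
carve view 1 (along y, XZ-mask fill 36/81): 324 voxels remain
carve view 2 (along x, YZ-mask fill 37/81): 142 voxels remain
carve view 3 (along z, XY-mask fill 62/81): 114 voxels remain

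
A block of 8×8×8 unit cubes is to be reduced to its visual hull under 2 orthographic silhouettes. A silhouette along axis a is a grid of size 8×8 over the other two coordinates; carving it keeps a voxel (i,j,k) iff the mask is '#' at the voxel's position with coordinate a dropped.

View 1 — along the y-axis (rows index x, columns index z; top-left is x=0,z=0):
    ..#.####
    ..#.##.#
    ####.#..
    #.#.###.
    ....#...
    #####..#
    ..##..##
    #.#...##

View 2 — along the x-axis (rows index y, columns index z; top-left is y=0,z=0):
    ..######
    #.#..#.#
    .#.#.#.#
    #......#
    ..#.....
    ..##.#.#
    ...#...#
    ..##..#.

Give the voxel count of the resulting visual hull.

remaining voxels: 119

initial block: 8^3 = 512
V1 y: intersect with XZ mask (34 set) -- 272 left
V2 x: intersect with YZ mask (26 set) -- 119 left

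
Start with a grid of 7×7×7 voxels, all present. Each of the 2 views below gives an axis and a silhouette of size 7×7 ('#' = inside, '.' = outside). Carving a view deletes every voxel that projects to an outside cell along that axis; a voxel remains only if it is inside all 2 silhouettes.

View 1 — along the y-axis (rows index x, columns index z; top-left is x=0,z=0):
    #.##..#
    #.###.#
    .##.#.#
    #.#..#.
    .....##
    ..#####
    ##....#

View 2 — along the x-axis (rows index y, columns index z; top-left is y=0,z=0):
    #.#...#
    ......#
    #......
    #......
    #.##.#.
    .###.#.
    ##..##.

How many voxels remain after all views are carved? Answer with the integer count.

69 voxels

initial block: 7^3 = 343
V1 y: intersect with XZ mask (26 set) -- 182 left
V2 x: intersect with YZ mask (18 set) -- 69 left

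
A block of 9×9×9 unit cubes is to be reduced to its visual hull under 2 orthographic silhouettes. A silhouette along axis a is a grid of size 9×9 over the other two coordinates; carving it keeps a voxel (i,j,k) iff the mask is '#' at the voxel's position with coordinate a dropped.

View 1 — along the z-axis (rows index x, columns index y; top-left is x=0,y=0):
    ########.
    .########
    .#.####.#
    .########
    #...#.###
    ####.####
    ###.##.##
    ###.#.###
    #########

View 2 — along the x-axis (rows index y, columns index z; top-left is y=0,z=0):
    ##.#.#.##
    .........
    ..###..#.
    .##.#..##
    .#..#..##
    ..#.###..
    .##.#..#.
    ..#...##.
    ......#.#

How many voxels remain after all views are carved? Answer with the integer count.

remaining voxels: 226

initial block: 9^3 = 729
[1] z-view keeps 66 columns → grid now 594
[2] x-view keeps 32 columns → grid now 226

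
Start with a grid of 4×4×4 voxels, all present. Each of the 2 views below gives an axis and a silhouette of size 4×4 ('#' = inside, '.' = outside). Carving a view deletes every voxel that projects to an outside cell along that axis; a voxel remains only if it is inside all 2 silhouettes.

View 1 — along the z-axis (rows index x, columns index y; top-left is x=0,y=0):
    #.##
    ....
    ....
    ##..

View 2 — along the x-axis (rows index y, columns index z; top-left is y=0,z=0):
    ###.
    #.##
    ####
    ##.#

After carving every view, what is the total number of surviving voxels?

voxel count = 16

initial block: 4^3 = 64
after view 1 [z-axis, 5 of 16 cells solid] → remaining = 20
after view 2 [x-axis, 13 of 16 cells solid] → remaining = 16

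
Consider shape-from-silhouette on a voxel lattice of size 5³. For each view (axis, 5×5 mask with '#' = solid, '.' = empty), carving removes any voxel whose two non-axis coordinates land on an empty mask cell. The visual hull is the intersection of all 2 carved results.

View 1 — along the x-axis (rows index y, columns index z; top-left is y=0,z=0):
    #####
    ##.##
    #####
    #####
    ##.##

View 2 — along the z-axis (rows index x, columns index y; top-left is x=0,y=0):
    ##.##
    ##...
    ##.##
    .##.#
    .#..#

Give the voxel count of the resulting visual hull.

start: 5×5×5 = 125 voxels
step 1: project along x, AND mask (23/25) → |grid| = 115
step 2: project along z, AND mask (15/25) → |grid| = 66

remaining voxels: 66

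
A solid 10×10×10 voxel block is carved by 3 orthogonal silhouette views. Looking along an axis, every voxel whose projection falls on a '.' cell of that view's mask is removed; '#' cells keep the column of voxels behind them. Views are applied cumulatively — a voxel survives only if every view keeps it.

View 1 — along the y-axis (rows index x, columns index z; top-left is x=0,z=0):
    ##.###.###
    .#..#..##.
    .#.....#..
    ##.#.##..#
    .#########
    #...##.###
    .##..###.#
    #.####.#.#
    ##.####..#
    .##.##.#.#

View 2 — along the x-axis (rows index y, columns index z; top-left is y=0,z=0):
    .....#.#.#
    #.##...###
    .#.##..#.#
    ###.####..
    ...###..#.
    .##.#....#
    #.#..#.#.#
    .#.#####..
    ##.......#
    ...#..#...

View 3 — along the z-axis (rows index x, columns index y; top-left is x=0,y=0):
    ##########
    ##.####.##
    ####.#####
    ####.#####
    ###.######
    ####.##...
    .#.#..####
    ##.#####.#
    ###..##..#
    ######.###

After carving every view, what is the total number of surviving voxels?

full grid |V| = 1000
after view 1 [y-axis, 61 of 100 cells solid] → remaining = 610
after view 2 [x-axis, 45 of 100 cells solid] → remaining = 292
after view 3 [z-axis, 80 of 100 cells solid] → remaining = 234

|visual hull| = 234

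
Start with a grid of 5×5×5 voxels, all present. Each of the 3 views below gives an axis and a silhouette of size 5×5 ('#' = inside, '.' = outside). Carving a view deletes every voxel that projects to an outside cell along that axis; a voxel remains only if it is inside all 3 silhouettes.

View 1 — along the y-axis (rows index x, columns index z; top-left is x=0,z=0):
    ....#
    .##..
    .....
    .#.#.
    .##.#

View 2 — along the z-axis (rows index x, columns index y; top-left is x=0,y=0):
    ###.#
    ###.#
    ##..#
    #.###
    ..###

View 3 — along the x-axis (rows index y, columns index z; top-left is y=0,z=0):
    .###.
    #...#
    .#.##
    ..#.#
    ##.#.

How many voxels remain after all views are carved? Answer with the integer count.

17 voxels

start: 5×5×5 = 125 voxels
after view 1 [y-axis, 8 of 25 cells solid] → remaining = 40
after view 2 [z-axis, 18 of 25 cells solid] → remaining = 29
after view 3 [x-axis, 13 of 25 cells solid] → remaining = 17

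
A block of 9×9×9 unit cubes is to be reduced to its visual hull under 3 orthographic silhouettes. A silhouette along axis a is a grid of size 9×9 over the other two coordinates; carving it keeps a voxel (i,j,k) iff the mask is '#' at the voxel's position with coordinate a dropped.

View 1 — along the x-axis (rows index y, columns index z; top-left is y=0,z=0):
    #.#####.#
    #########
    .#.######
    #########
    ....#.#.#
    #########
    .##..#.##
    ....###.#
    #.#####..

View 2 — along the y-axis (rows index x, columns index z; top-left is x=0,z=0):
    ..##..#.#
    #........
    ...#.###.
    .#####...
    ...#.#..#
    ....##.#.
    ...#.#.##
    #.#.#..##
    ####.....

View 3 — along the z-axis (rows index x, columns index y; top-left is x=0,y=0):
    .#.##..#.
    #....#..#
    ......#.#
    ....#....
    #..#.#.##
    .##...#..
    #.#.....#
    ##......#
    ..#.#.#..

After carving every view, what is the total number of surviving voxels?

full grid |V| = 729
after view 1 [x-axis, 59 of 81 cells solid] → remaining = 531
after view 2 [y-axis, 33 of 81 cells solid] → remaining = 217
after view 3 [z-axis, 27 of 81 cells solid] → remaining = 67

voxel count = 67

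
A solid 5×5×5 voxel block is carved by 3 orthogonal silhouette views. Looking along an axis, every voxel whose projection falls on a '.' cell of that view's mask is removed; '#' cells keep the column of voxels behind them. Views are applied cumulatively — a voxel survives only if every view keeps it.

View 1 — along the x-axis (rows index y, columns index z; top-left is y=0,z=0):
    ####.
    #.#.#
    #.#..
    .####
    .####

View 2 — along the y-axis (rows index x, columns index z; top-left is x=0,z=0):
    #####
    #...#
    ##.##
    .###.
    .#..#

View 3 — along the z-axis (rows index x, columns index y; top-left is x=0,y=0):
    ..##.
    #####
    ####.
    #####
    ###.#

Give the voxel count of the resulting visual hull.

start: 5×5×5 = 125 voxels
step 1: project along x, AND mask (17/25) → |grid| = 85
step 2: project along y, AND mask (16/25) → |grid| = 52
step 3: project along z, AND mask (20/25) → |grid| = 36

36 voxels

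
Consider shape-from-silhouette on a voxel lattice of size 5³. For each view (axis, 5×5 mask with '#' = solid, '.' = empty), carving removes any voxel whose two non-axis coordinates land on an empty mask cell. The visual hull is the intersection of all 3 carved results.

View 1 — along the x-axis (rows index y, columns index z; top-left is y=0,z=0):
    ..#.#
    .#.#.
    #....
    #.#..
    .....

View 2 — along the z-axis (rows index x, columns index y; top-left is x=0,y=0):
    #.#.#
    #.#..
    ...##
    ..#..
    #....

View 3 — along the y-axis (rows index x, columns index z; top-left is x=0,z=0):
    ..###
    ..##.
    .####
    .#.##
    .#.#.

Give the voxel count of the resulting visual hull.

|visual hull| = 4

before carving: 125 voxels (5×5×5)
  1. axis=0 (YZ plane), |mask|=7  ⇒  voxels=35
  2. axis=2 (XY plane), |mask|=9  ⇒  voxels=11
  3. axis=1 (XZ plane), |mask|=14  ⇒  voxels=4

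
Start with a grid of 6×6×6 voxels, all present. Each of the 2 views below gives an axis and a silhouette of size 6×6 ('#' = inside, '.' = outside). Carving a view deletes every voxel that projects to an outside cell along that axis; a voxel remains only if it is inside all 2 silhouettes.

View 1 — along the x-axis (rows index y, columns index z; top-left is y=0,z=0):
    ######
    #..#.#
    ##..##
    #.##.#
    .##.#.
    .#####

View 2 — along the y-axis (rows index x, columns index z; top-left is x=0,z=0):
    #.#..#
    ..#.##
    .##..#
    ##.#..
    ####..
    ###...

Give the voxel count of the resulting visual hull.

start: 6×6×6 = 216 voxels
[1] x-view keeps 25 columns → grid now 150
[2] y-view keeps 19 columns → grid now 79

79 voxels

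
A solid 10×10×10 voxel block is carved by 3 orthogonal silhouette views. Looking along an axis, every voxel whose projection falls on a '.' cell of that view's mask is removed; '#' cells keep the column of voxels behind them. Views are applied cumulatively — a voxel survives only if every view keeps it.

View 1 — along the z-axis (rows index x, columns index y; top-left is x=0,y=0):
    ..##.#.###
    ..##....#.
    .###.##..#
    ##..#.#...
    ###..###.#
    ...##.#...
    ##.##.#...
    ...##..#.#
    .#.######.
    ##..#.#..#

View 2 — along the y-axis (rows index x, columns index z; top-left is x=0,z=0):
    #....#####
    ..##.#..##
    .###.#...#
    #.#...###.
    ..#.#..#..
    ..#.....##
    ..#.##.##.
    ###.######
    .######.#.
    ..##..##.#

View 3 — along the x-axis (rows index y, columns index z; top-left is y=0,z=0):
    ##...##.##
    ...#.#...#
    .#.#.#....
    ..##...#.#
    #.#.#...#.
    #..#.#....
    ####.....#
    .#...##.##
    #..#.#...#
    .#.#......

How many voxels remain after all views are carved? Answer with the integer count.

full grid |V| = 1000
V1 z: intersect with XY mask (50 set) -- 500 left
V2 y: intersect with XZ mask (53 set) -- 266 left
V3 x: intersect with YZ mask (39 set) -- 101 left

remaining voxels: 101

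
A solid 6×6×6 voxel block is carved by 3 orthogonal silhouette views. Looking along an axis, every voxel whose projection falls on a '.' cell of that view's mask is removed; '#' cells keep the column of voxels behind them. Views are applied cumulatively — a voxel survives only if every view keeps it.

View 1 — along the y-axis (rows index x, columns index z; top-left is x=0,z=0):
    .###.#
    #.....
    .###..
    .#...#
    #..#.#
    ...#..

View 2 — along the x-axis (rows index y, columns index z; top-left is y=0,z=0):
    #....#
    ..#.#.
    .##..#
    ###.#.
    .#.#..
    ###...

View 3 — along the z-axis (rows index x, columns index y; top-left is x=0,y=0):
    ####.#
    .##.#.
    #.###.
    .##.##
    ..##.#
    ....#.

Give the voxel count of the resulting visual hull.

initial block: 6^3 = 216
step 1: project along y, AND mask (14/36) → |grid| = 84
step 2: project along x, AND mask (16/36) → |grid| = 36
step 3: project along z, AND mask (20/36) → |grid| = 23

|visual hull| = 23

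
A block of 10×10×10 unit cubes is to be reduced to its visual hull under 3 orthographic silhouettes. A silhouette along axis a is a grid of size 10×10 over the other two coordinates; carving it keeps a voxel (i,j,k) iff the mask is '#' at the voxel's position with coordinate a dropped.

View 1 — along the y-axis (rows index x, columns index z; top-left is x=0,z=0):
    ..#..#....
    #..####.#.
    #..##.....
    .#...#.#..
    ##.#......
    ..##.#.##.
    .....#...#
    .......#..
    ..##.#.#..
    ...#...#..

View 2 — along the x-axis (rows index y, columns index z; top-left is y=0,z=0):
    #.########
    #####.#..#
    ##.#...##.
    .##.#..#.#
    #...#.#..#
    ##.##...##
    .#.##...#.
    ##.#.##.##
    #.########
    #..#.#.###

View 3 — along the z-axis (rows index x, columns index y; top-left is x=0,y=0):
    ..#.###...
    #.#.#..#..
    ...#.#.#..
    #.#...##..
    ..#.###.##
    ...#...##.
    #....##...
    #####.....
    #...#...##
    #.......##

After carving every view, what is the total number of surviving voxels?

remaining voxels: 76

start: 10×10×10 = 1000 voxels
V1 y: intersect with XZ mask (31 set) -- 310 left
V2 x: intersect with YZ mask (62 set) -- 186 left
V3 z: intersect with XY mask (39 set) -- 76 left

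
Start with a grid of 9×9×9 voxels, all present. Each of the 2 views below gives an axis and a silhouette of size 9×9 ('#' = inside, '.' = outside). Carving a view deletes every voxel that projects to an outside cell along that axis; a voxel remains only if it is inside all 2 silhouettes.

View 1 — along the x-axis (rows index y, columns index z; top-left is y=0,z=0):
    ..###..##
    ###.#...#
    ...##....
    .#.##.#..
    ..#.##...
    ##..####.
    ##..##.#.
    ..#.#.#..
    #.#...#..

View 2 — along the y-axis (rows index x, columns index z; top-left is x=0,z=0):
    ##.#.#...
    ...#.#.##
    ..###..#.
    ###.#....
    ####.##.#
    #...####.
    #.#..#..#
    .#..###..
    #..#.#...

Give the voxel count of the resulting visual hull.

|visual hull| = 155

initial block: 9^3 = 729
[1] x-view keeps 36 columns → grid now 324
[2] y-view keeps 39 columns → grid now 155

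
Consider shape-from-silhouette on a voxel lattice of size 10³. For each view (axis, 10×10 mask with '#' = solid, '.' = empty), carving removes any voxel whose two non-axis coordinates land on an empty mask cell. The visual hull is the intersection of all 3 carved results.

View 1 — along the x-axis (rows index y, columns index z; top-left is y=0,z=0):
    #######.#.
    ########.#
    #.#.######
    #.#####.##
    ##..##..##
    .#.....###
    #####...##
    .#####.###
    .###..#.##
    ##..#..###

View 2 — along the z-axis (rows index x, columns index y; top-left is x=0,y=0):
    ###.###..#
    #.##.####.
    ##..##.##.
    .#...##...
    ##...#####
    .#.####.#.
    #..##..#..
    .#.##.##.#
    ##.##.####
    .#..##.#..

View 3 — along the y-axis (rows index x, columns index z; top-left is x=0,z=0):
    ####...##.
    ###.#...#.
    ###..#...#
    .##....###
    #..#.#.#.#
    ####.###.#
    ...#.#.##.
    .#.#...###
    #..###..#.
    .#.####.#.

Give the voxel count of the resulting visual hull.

full grid |V| = 1000
  1. axis=0 (YZ plane), |mask|=70  ⇒  voxels=700
  2. axis=2 (XY plane), |mask|=58  ⇒  voxels=405
  3. axis=1 (XZ plane), |mask|=54  ⇒  voxels=225

remaining voxels: 225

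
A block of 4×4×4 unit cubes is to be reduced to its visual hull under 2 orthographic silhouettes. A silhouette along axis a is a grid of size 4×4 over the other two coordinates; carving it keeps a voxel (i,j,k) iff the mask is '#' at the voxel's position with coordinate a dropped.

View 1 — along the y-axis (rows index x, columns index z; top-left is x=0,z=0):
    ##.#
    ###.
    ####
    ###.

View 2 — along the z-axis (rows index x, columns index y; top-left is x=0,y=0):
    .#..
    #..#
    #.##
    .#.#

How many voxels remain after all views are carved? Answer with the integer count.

before carving: 64 voxels (4×4×4)
[1] y-view keeps 13 columns → grid now 52
[2] z-view keeps 8 columns → grid now 27

|visual hull| = 27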